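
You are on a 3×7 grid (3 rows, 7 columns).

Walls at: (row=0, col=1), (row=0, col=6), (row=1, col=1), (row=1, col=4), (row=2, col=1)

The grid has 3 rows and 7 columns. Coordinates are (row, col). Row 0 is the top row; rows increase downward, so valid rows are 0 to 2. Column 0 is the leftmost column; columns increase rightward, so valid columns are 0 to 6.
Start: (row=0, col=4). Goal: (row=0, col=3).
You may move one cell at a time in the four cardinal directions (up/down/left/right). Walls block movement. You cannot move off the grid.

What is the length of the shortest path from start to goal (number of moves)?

Answer: Shortest path length: 1

Derivation:
BFS from (row=0, col=4) until reaching (row=0, col=3):
  Distance 0: (row=0, col=4)
  Distance 1: (row=0, col=3), (row=0, col=5)  <- goal reached here
One shortest path (1 moves): (row=0, col=4) -> (row=0, col=3)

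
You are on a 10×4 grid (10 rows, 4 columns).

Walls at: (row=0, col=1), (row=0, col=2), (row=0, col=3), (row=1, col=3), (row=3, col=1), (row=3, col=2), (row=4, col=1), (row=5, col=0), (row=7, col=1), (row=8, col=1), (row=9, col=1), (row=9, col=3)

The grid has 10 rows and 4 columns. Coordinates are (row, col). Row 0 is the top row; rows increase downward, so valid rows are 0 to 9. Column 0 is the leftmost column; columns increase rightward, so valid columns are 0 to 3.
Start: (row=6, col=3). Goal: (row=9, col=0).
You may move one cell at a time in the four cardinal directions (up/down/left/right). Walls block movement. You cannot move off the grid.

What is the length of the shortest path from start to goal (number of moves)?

Answer: Shortest path length: 6

Derivation:
BFS from (row=6, col=3) until reaching (row=9, col=0):
  Distance 0: (row=6, col=3)
  Distance 1: (row=5, col=3), (row=6, col=2), (row=7, col=3)
  Distance 2: (row=4, col=3), (row=5, col=2), (row=6, col=1), (row=7, col=2), (row=8, col=3)
  Distance 3: (row=3, col=3), (row=4, col=2), (row=5, col=1), (row=6, col=0), (row=8, col=2)
  Distance 4: (row=2, col=3), (row=7, col=0), (row=9, col=2)
  Distance 5: (row=2, col=2), (row=8, col=0)
  Distance 6: (row=1, col=2), (row=2, col=1), (row=9, col=0)  <- goal reached here
One shortest path (6 moves): (row=6, col=3) -> (row=6, col=2) -> (row=6, col=1) -> (row=6, col=0) -> (row=7, col=0) -> (row=8, col=0) -> (row=9, col=0)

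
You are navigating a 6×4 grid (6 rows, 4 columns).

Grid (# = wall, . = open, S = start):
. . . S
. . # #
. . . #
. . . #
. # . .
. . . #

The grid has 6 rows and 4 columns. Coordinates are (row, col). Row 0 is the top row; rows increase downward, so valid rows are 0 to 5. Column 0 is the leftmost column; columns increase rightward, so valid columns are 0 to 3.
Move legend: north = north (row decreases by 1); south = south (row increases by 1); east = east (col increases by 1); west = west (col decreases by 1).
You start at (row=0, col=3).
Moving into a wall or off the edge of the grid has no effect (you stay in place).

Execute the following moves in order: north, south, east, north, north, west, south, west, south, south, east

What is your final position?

Start: (row=0, col=3)
  north (north): blocked, stay at (row=0, col=3)
  south (south): blocked, stay at (row=0, col=3)
  east (east): blocked, stay at (row=0, col=3)
  north (north): blocked, stay at (row=0, col=3)
  north (north): blocked, stay at (row=0, col=3)
  west (west): (row=0, col=3) -> (row=0, col=2)
  south (south): blocked, stay at (row=0, col=2)
  west (west): (row=0, col=2) -> (row=0, col=1)
  south (south): (row=0, col=1) -> (row=1, col=1)
  south (south): (row=1, col=1) -> (row=2, col=1)
  east (east): (row=2, col=1) -> (row=2, col=2)
Final: (row=2, col=2)

Answer: Final position: (row=2, col=2)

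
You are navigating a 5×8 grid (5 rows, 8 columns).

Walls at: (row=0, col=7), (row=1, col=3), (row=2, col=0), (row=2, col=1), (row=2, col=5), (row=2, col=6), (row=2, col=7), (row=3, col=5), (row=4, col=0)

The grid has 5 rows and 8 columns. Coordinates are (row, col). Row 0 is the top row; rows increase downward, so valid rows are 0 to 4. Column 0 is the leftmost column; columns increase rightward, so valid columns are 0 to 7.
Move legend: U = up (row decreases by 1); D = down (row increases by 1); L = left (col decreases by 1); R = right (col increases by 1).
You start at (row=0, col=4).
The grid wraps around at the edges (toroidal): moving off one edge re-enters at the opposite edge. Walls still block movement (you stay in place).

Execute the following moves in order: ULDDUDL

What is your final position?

Start: (row=0, col=4)
  U (up): (row=0, col=4) -> (row=4, col=4)
  L (left): (row=4, col=4) -> (row=4, col=3)
  D (down): (row=4, col=3) -> (row=0, col=3)
  D (down): blocked, stay at (row=0, col=3)
  U (up): (row=0, col=3) -> (row=4, col=3)
  D (down): (row=4, col=3) -> (row=0, col=3)
  L (left): (row=0, col=3) -> (row=0, col=2)
Final: (row=0, col=2)

Answer: Final position: (row=0, col=2)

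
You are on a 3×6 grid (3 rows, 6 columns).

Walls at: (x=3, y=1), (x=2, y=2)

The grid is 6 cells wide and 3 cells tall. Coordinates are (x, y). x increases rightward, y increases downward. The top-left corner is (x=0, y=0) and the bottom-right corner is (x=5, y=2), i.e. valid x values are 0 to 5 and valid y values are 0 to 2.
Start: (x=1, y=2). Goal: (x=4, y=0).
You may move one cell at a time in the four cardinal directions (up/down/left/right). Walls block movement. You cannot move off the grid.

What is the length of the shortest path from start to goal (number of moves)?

Answer: Shortest path length: 5

Derivation:
BFS from (x=1, y=2) until reaching (x=4, y=0):
  Distance 0: (x=1, y=2)
  Distance 1: (x=1, y=1), (x=0, y=2)
  Distance 2: (x=1, y=0), (x=0, y=1), (x=2, y=1)
  Distance 3: (x=0, y=0), (x=2, y=0)
  Distance 4: (x=3, y=0)
  Distance 5: (x=4, y=0)  <- goal reached here
One shortest path (5 moves): (x=1, y=2) -> (x=1, y=1) -> (x=2, y=1) -> (x=2, y=0) -> (x=3, y=0) -> (x=4, y=0)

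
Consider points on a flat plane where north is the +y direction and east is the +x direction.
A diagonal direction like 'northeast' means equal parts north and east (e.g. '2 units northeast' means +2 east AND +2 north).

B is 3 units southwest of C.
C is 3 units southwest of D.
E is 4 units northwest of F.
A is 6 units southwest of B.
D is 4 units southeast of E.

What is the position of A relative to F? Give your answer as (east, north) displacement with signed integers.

Answer: A is at (east=-12, north=-12) relative to F.

Derivation:
Place F at the origin (east=0, north=0).
  E is 4 units northwest of F: delta (east=-4, north=+4); E at (east=-4, north=4).
  D is 4 units southeast of E: delta (east=+4, north=-4); D at (east=0, north=0).
  C is 3 units southwest of D: delta (east=-3, north=-3); C at (east=-3, north=-3).
  B is 3 units southwest of C: delta (east=-3, north=-3); B at (east=-6, north=-6).
  A is 6 units southwest of B: delta (east=-6, north=-6); A at (east=-12, north=-12).
Therefore A relative to F: (east=-12, north=-12).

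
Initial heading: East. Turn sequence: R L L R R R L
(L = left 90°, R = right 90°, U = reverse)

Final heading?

Start: East
  R (right (90° clockwise)) -> South
  L (left (90° counter-clockwise)) -> East
  L (left (90° counter-clockwise)) -> North
  R (right (90° clockwise)) -> East
  R (right (90° clockwise)) -> South
  R (right (90° clockwise)) -> West
  L (left (90° counter-clockwise)) -> South
Final: South

Answer: Final heading: South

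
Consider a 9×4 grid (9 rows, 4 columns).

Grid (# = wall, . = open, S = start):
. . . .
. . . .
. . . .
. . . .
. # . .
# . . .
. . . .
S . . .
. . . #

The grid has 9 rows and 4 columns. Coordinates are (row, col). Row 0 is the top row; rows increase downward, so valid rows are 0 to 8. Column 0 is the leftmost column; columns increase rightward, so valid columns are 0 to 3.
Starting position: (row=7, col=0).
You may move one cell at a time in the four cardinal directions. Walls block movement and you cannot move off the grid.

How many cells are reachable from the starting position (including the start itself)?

Answer: Reachable cells: 33

Derivation:
BFS flood-fill from (row=7, col=0):
  Distance 0: (row=7, col=0)
  Distance 1: (row=6, col=0), (row=7, col=1), (row=8, col=0)
  Distance 2: (row=6, col=1), (row=7, col=2), (row=8, col=1)
  Distance 3: (row=5, col=1), (row=6, col=2), (row=7, col=3), (row=8, col=2)
  Distance 4: (row=5, col=2), (row=6, col=3)
  Distance 5: (row=4, col=2), (row=5, col=3)
  Distance 6: (row=3, col=2), (row=4, col=3)
  Distance 7: (row=2, col=2), (row=3, col=1), (row=3, col=3)
  Distance 8: (row=1, col=2), (row=2, col=1), (row=2, col=3), (row=3, col=0)
  Distance 9: (row=0, col=2), (row=1, col=1), (row=1, col=3), (row=2, col=0), (row=4, col=0)
  Distance 10: (row=0, col=1), (row=0, col=3), (row=1, col=0)
  Distance 11: (row=0, col=0)
Total reachable: 33 (grid has 33 open cells total)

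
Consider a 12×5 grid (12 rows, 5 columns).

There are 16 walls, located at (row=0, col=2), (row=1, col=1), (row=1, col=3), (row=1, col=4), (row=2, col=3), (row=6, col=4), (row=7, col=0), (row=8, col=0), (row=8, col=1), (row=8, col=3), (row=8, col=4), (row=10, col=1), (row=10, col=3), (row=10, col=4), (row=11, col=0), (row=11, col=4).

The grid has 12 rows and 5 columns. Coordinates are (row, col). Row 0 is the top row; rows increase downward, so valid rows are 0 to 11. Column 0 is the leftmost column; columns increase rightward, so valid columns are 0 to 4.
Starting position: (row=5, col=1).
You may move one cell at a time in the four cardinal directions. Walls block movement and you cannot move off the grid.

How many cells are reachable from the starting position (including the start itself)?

Answer: Reachable cells: 42

Derivation:
BFS flood-fill from (row=5, col=1):
  Distance 0: (row=5, col=1)
  Distance 1: (row=4, col=1), (row=5, col=0), (row=5, col=2), (row=6, col=1)
  Distance 2: (row=3, col=1), (row=4, col=0), (row=4, col=2), (row=5, col=3), (row=6, col=0), (row=6, col=2), (row=7, col=1)
  Distance 3: (row=2, col=1), (row=3, col=0), (row=3, col=2), (row=4, col=3), (row=5, col=4), (row=6, col=3), (row=7, col=2)
  Distance 4: (row=2, col=0), (row=2, col=2), (row=3, col=3), (row=4, col=4), (row=7, col=3), (row=8, col=2)
  Distance 5: (row=1, col=0), (row=1, col=2), (row=3, col=4), (row=7, col=4), (row=9, col=2)
  Distance 6: (row=0, col=0), (row=2, col=4), (row=9, col=1), (row=9, col=3), (row=10, col=2)
  Distance 7: (row=0, col=1), (row=9, col=0), (row=9, col=4), (row=11, col=2)
  Distance 8: (row=10, col=0), (row=11, col=1), (row=11, col=3)
Total reachable: 42 (grid has 44 open cells total)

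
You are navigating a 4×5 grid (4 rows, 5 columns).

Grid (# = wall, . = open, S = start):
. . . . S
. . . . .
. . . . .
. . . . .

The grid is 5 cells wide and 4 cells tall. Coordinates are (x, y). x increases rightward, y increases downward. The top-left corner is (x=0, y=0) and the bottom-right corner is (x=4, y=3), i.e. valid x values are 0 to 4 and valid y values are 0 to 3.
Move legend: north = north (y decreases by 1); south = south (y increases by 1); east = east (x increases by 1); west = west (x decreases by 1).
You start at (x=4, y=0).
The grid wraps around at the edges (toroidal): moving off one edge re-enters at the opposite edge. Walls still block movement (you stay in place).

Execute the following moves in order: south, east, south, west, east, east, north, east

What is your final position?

Answer: Final position: (x=2, y=1)

Derivation:
Start: (x=4, y=0)
  south (south): (x=4, y=0) -> (x=4, y=1)
  east (east): (x=4, y=1) -> (x=0, y=1)
  south (south): (x=0, y=1) -> (x=0, y=2)
  west (west): (x=0, y=2) -> (x=4, y=2)
  east (east): (x=4, y=2) -> (x=0, y=2)
  east (east): (x=0, y=2) -> (x=1, y=2)
  north (north): (x=1, y=2) -> (x=1, y=1)
  east (east): (x=1, y=1) -> (x=2, y=1)
Final: (x=2, y=1)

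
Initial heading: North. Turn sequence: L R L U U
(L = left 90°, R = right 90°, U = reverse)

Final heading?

Start: North
  L (left (90° counter-clockwise)) -> West
  R (right (90° clockwise)) -> North
  L (left (90° counter-clockwise)) -> West
  U (U-turn (180°)) -> East
  U (U-turn (180°)) -> West
Final: West

Answer: Final heading: West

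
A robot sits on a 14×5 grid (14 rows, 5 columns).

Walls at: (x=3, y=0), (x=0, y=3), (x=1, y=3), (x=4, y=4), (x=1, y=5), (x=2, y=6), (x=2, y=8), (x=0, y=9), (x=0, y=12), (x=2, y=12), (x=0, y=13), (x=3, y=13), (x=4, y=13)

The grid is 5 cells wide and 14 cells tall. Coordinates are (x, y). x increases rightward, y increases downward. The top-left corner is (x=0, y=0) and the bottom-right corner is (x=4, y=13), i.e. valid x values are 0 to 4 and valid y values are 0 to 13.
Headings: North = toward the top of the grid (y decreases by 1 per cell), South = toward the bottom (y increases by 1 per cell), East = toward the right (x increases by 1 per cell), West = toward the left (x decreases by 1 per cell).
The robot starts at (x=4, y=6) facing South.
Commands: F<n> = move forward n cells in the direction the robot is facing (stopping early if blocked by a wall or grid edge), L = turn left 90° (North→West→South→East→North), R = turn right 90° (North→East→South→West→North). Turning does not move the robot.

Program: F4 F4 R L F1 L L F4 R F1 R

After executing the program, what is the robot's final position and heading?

Start: (x=4, y=6), facing South
  F4: move forward 4, now at (x=4, y=10)
  F4: move forward 2/4 (blocked), now at (x=4, y=12)
  R: turn right, now facing West
  L: turn left, now facing South
  F1: move forward 0/1 (blocked), now at (x=4, y=12)
  L: turn left, now facing East
  L: turn left, now facing North
  F4: move forward 4, now at (x=4, y=8)
  R: turn right, now facing East
  F1: move forward 0/1 (blocked), now at (x=4, y=8)
  R: turn right, now facing South
Final: (x=4, y=8), facing South

Answer: Final position: (x=4, y=8), facing South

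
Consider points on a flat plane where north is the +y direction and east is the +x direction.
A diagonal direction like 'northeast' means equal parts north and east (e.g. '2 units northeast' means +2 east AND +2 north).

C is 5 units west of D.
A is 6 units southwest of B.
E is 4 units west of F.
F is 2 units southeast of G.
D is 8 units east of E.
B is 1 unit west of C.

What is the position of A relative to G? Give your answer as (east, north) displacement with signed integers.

Place G at the origin (east=0, north=0).
  F is 2 units southeast of G: delta (east=+2, north=-2); F at (east=2, north=-2).
  E is 4 units west of F: delta (east=-4, north=+0); E at (east=-2, north=-2).
  D is 8 units east of E: delta (east=+8, north=+0); D at (east=6, north=-2).
  C is 5 units west of D: delta (east=-5, north=+0); C at (east=1, north=-2).
  B is 1 unit west of C: delta (east=-1, north=+0); B at (east=0, north=-2).
  A is 6 units southwest of B: delta (east=-6, north=-6); A at (east=-6, north=-8).
Therefore A relative to G: (east=-6, north=-8).

Answer: A is at (east=-6, north=-8) relative to G.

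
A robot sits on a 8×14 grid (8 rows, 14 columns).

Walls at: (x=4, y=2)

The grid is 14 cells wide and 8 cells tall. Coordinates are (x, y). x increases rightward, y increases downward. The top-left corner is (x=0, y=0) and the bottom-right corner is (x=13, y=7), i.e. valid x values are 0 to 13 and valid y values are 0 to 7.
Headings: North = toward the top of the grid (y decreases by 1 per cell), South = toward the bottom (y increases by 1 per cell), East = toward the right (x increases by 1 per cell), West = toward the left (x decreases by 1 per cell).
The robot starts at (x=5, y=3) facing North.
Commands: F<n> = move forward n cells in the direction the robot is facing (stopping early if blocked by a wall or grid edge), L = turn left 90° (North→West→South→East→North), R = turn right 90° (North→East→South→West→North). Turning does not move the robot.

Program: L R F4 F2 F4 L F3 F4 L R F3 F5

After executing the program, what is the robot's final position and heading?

Start: (x=5, y=3), facing North
  L: turn left, now facing West
  R: turn right, now facing North
  F4: move forward 3/4 (blocked), now at (x=5, y=0)
  F2: move forward 0/2 (blocked), now at (x=5, y=0)
  F4: move forward 0/4 (blocked), now at (x=5, y=0)
  L: turn left, now facing West
  F3: move forward 3, now at (x=2, y=0)
  F4: move forward 2/4 (blocked), now at (x=0, y=0)
  L: turn left, now facing South
  R: turn right, now facing West
  F3: move forward 0/3 (blocked), now at (x=0, y=0)
  F5: move forward 0/5 (blocked), now at (x=0, y=0)
Final: (x=0, y=0), facing West

Answer: Final position: (x=0, y=0), facing West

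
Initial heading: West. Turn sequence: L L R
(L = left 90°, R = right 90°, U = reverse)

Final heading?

Answer: Final heading: South

Derivation:
Start: West
  L (left (90° counter-clockwise)) -> South
  L (left (90° counter-clockwise)) -> East
  R (right (90° clockwise)) -> South
Final: South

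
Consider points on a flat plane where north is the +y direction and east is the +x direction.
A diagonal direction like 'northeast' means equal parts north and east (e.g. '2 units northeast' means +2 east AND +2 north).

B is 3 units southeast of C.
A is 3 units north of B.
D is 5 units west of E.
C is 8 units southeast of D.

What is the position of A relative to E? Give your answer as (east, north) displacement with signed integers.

Answer: A is at (east=6, north=-8) relative to E.

Derivation:
Place E at the origin (east=0, north=0).
  D is 5 units west of E: delta (east=-5, north=+0); D at (east=-5, north=0).
  C is 8 units southeast of D: delta (east=+8, north=-8); C at (east=3, north=-8).
  B is 3 units southeast of C: delta (east=+3, north=-3); B at (east=6, north=-11).
  A is 3 units north of B: delta (east=+0, north=+3); A at (east=6, north=-8).
Therefore A relative to E: (east=6, north=-8).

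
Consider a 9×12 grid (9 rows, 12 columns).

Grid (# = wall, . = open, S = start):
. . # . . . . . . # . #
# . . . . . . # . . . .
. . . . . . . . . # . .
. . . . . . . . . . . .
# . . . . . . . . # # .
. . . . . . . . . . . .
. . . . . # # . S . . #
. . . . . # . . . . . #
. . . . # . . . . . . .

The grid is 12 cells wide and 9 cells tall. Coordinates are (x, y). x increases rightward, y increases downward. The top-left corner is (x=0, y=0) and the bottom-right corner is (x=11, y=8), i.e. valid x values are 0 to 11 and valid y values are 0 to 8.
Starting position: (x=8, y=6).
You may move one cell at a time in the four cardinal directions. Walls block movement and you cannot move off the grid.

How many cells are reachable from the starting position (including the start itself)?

BFS flood-fill from (x=8, y=6):
  Distance 0: (x=8, y=6)
  Distance 1: (x=8, y=5), (x=7, y=6), (x=9, y=6), (x=8, y=7)
  Distance 2: (x=8, y=4), (x=7, y=5), (x=9, y=5), (x=10, y=6), (x=7, y=7), (x=9, y=7), (x=8, y=8)
  Distance 3: (x=8, y=3), (x=7, y=4), (x=6, y=5), (x=10, y=5), (x=6, y=7), (x=10, y=7), (x=7, y=8), (x=9, y=8)
  Distance 4: (x=8, y=2), (x=7, y=3), (x=9, y=3), (x=6, y=4), (x=5, y=5), (x=11, y=5), (x=6, y=8), (x=10, y=8)
  Distance 5: (x=8, y=1), (x=7, y=2), (x=6, y=3), (x=10, y=3), (x=5, y=4), (x=11, y=4), (x=4, y=5), (x=5, y=8), (x=11, y=8)
  Distance 6: (x=8, y=0), (x=9, y=1), (x=6, y=2), (x=10, y=2), (x=5, y=3), (x=11, y=3), (x=4, y=4), (x=3, y=5), (x=4, y=6)
  Distance 7: (x=7, y=0), (x=6, y=1), (x=10, y=1), (x=5, y=2), (x=11, y=2), (x=4, y=3), (x=3, y=4), (x=2, y=5), (x=3, y=6), (x=4, y=7)
  Distance 8: (x=6, y=0), (x=10, y=0), (x=5, y=1), (x=11, y=1), (x=4, y=2), (x=3, y=3), (x=2, y=4), (x=1, y=5), (x=2, y=6), (x=3, y=7)
  Distance 9: (x=5, y=0), (x=4, y=1), (x=3, y=2), (x=2, y=3), (x=1, y=4), (x=0, y=5), (x=1, y=6), (x=2, y=7), (x=3, y=8)
  Distance 10: (x=4, y=0), (x=3, y=1), (x=2, y=2), (x=1, y=3), (x=0, y=6), (x=1, y=7), (x=2, y=8)
  Distance 11: (x=3, y=0), (x=2, y=1), (x=1, y=2), (x=0, y=3), (x=0, y=7), (x=1, y=8)
  Distance 12: (x=1, y=1), (x=0, y=2), (x=0, y=8)
  Distance 13: (x=1, y=0)
  Distance 14: (x=0, y=0)
Total reachable: 93 (grid has 93 open cells total)

Answer: Reachable cells: 93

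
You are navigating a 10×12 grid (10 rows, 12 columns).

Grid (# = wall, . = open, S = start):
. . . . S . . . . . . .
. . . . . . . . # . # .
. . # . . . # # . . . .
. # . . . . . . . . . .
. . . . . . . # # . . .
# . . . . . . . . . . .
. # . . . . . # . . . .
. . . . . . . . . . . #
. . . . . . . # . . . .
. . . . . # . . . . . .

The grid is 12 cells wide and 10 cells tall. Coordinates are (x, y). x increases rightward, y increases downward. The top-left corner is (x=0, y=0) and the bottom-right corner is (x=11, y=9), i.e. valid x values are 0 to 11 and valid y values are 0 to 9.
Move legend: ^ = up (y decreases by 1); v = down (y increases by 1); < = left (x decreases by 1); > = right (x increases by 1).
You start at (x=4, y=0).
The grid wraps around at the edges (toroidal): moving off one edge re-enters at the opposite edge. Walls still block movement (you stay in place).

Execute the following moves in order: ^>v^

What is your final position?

Answer: Final position: (x=4, y=9)

Derivation:
Start: (x=4, y=0)
  ^ (up): (x=4, y=0) -> (x=4, y=9)
  > (right): blocked, stay at (x=4, y=9)
  v (down): (x=4, y=9) -> (x=4, y=0)
  ^ (up): (x=4, y=0) -> (x=4, y=9)
Final: (x=4, y=9)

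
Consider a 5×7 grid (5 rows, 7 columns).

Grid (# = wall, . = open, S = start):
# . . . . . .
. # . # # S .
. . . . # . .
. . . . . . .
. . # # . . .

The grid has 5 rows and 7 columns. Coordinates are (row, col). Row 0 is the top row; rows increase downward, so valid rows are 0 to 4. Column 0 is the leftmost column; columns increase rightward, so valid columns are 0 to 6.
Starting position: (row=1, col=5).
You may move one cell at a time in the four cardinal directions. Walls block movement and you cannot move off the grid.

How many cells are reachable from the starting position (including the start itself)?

BFS flood-fill from (row=1, col=5):
  Distance 0: (row=1, col=5)
  Distance 1: (row=0, col=5), (row=1, col=6), (row=2, col=5)
  Distance 2: (row=0, col=4), (row=0, col=6), (row=2, col=6), (row=3, col=5)
  Distance 3: (row=0, col=3), (row=3, col=4), (row=3, col=6), (row=4, col=5)
  Distance 4: (row=0, col=2), (row=3, col=3), (row=4, col=4), (row=4, col=6)
  Distance 5: (row=0, col=1), (row=1, col=2), (row=2, col=3), (row=3, col=2)
  Distance 6: (row=2, col=2), (row=3, col=1)
  Distance 7: (row=2, col=1), (row=3, col=0), (row=4, col=1)
  Distance 8: (row=2, col=0), (row=4, col=0)
  Distance 9: (row=1, col=0)
Total reachable: 28 (grid has 28 open cells total)

Answer: Reachable cells: 28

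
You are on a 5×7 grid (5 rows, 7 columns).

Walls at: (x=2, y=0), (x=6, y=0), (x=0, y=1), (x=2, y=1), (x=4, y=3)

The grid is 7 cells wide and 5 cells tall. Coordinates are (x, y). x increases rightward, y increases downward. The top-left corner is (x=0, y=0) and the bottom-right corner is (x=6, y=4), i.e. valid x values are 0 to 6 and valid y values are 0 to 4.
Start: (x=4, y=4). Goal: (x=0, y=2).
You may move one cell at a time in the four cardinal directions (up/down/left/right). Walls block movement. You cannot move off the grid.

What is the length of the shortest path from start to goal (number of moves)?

Answer: Shortest path length: 6

Derivation:
BFS from (x=4, y=4) until reaching (x=0, y=2):
  Distance 0: (x=4, y=4)
  Distance 1: (x=3, y=4), (x=5, y=4)
  Distance 2: (x=3, y=3), (x=5, y=3), (x=2, y=4), (x=6, y=4)
  Distance 3: (x=3, y=2), (x=5, y=2), (x=2, y=3), (x=6, y=3), (x=1, y=4)
  Distance 4: (x=3, y=1), (x=5, y=1), (x=2, y=2), (x=4, y=2), (x=6, y=2), (x=1, y=3), (x=0, y=4)
  Distance 5: (x=3, y=0), (x=5, y=0), (x=4, y=1), (x=6, y=1), (x=1, y=2), (x=0, y=3)
  Distance 6: (x=4, y=0), (x=1, y=1), (x=0, y=2)  <- goal reached here
One shortest path (6 moves): (x=4, y=4) -> (x=3, y=4) -> (x=2, y=4) -> (x=1, y=4) -> (x=0, y=4) -> (x=0, y=3) -> (x=0, y=2)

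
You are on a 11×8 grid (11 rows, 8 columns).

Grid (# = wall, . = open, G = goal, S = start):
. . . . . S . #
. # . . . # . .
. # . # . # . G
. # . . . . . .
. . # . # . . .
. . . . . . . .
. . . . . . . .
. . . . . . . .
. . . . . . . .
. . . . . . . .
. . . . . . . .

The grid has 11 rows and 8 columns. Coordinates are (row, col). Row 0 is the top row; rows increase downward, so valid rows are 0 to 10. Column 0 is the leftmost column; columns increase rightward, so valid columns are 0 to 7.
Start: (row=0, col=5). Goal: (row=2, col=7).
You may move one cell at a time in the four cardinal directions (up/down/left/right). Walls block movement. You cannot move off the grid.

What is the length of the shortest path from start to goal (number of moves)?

BFS from (row=0, col=5) until reaching (row=2, col=7):
  Distance 0: (row=0, col=5)
  Distance 1: (row=0, col=4), (row=0, col=6)
  Distance 2: (row=0, col=3), (row=1, col=4), (row=1, col=6)
  Distance 3: (row=0, col=2), (row=1, col=3), (row=1, col=7), (row=2, col=4), (row=2, col=6)
  Distance 4: (row=0, col=1), (row=1, col=2), (row=2, col=7), (row=3, col=4), (row=3, col=6)  <- goal reached here
One shortest path (4 moves): (row=0, col=5) -> (row=0, col=6) -> (row=1, col=6) -> (row=1, col=7) -> (row=2, col=7)

Answer: Shortest path length: 4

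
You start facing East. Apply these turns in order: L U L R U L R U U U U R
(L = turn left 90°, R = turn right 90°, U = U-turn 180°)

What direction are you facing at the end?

Start: East
  L (left (90° counter-clockwise)) -> North
  U (U-turn (180°)) -> South
  L (left (90° counter-clockwise)) -> East
  R (right (90° clockwise)) -> South
  U (U-turn (180°)) -> North
  L (left (90° counter-clockwise)) -> West
  R (right (90° clockwise)) -> North
  U (U-turn (180°)) -> South
  U (U-turn (180°)) -> North
  U (U-turn (180°)) -> South
  U (U-turn (180°)) -> North
  R (right (90° clockwise)) -> East
Final: East

Answer: Final heading: East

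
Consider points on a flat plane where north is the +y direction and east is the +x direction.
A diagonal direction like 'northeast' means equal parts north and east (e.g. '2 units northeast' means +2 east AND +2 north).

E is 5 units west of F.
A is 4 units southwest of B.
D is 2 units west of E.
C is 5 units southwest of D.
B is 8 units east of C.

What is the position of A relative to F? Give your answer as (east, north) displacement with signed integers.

Place F at the origin (east=0, north=0).
  E is 5 units west of F: delta (east=-5, north=+0); E at (east=-5, north=0).
  D is 2 units west of E: delta (east=-2, north=+0); D at (east=-7, north=0).
  C is 5 units southwest of D: delta (east=-5, north=-5); C at (east=-12, north=-5).
  B is 8 units east of C: delta (east=+8, north=+0); B at (east=-4, north=-5).
  A is 4 units southwest of B: delta (east=-4, north=-4); A at (east=-8, north=-9).
Therefore A relative to F: (east=-8, north=-9).

Answer: A is at (east=-8, north=-9) relative to F.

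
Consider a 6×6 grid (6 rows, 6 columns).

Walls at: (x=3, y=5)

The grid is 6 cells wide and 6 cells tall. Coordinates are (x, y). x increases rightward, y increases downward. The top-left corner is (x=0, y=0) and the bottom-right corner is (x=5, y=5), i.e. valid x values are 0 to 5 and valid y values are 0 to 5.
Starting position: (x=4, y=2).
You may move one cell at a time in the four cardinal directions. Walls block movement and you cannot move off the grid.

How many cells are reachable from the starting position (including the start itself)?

Answer: Reachable cells: 35

Derivation:
BFS flood-fill from (x=4, y=2):
  Distance 0: (x=4, y=2)
  Distance 1: (x=4, y=1), (x=3, y=2), (x=5, y=2), (x=4, y=3)
  Distance 2: (x=4, y=0), (x=3, y=1), (x=5, y=1), (x=2, y=2), (x=3, y=3), (x=5, y=3), (x=4, y=4)
  Distance 3: (x=3, y=0), (x=5, y=0), (x=2, y=1), (x=1, y=2), (x=2, y=3), (x=3, y=4), (x=5, y=4), (x=4, y=5)
  Distance 4: (x=2, y=0), (x=1, y=1), (x=0, y=2), (x=1, y=3), (x=2, y=4), (x=5, y=5)
  Distance 5: (x=1, y=0), (x=0, y=1), (x=0, y=3), (x=1, y=4), (x=2, y=5)
  Distance 6: (x=0, y=0), (x=0, y=4), (x=1, y=5)
  Distance 7: (x=0, y=5)
Total reachable: 35 (grid has 35 open cells total)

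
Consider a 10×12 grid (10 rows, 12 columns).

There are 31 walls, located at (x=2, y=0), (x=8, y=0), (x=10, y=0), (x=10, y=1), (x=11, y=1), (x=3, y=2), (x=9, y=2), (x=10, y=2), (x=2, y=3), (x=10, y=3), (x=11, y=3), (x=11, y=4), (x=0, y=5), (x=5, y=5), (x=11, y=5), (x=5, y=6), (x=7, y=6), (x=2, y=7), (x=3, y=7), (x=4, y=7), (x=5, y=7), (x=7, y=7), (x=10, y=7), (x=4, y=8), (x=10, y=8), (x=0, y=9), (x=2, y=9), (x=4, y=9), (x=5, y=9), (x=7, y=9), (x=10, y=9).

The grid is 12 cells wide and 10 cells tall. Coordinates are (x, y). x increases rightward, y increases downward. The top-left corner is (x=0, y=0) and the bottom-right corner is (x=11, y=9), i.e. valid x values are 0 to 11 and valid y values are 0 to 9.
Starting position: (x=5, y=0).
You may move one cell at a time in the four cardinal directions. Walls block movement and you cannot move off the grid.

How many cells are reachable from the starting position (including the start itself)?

Answer: Reachable cells: 87

Derivation:
BFS flood-fill from (x=5, y=0):
  Distance 0: (x=5, y=0)
  Distance 1: (x=4, y=0), (x=6, y=0), (x=5, y=1)
  Distance 2: (x=3, y=0), (x=7, y=0), (x=4, y=1), (x=6, y=1), (x=5, y=2)
  Distance 3: (x=3, y=1), (x=7, y=1), (x=4, y=2), (x=6, y=2), (x=5, y=3)
  Distance 4: (x=2, y=1), (x=8, y=1), (x=7, y=2), (x=4, y=3), (x=6, y=3), (x=5, y=4)
  Distance 5: (x=1, y=1), (x=9, y=1), (x=2, y=2), (x=8, y=2), (x=3, y=3), (x=7, y=3), (x=4, y=4), (x=6, y=4)
  Distance 6: (x=1, y=0), (x=9, y=0), (x=0, y=1), (x=1, y=2), (x=8, y=3), (x=3, y=4), (x=7, y=4), (x=4, y=5), (x=6, y=5)
  Distance 7: (x=0, y=0), (x=0, y=2), (x=1, y=3), (x=9, y=3), (x=2, y=4), (x=8, y=4), (x=3, y=5), (x=7, y=5), (x=4, y=6), (x=6, y=6)
  Distance 8: (x=0, y=3), (x=1, y=4), (x=9, y=4), (x=2, y=5), (x=8, y=5), (x=3, y=6), (x=6, y=7)
  Distance 9: (x=0, y=4), (x=10, y=4), (x=1, y=5), (x=9, y=5), (x=2, y=6), (x=8, y=6), (x=6, y=8)
  Distance 10: (x=10, y=5), (x=1, y=6), (x=9, y=6), (x=8, y=7), (x=5, y=8), (x=7, y=8), (x=6, y=9)
  Distance 11: (x=0, y=6), (x=10, y=6), (x=1, y=7), (x=9, y=7), (x=8, y=8)
  Distance 12: (x=11, y=6), (x=0, y=7), (x=1, y=8), (x=9, y=8), (x=8, y=9)
  Distance 13: (x=11, y=7), (x=0, y=8), (x=2, y=8), (x=1, y=9), (x=9, y=9)
  Distance 14: (x=3, y=8), (x=11, y=8)
  Distance 15: (x=3, y=9), (x=11, y=9)
Total reachable: 87 (grid has 89 open cells total)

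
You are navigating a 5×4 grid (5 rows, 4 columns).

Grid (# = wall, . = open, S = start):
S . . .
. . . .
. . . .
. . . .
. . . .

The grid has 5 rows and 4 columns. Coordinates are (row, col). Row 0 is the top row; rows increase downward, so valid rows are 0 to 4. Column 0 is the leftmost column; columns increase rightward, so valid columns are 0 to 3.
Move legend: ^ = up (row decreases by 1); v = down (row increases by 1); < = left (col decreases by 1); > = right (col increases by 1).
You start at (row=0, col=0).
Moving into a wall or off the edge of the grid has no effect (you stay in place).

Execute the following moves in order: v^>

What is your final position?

Answer: Final position: (row=0, col=1)

Derivation:
Start: (row=0, col=0)
  v (down): (row=0, col=0) -> (row=1, col=0)
  ^ (up): (row=1, col=0) -> (row=0, col=0)
  > (right): (row=0, col=0) -> (row=0, col=1)
Final: (row=0, col=1)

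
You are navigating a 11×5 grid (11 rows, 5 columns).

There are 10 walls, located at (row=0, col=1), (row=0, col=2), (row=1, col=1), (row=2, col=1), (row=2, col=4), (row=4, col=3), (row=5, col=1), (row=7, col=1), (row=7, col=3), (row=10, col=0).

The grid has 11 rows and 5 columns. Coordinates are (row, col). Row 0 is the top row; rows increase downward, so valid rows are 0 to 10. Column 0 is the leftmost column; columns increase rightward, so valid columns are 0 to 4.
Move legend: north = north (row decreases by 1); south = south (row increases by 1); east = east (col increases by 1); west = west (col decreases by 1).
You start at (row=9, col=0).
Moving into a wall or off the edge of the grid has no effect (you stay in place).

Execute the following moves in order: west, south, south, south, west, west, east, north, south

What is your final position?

Answer: Final position: (row=9, col=1)

Derivation:
Start: (row=9, col=0)
  west (west): blocked, stay at (row=9, col=0)
  [×3]south (south): blocked, stay at (row=9, col=0)
  west (west): blocked, stay at (row=9, col=0)
  west (west): blocked, stay at (row=9, col=0)
  east (east): (row=9, col=0) -> (row=9, col=1)
  north (north): (row=9, col=1) -> (row=8, col=1)
  south (south): (row=8, col=1) -> (row=9, col=1)
Final: (row=9, col=1)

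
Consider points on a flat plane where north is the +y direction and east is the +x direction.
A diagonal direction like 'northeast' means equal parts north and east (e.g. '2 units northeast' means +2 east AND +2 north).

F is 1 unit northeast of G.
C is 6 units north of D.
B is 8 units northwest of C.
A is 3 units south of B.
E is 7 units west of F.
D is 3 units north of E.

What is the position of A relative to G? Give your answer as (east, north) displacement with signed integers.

Answer: A is at (east=-14, north=15) relative to G.

Derivation:
Place G at the origin (east=0, north=0).
  F is 1 unit northeast of G: delta (east=+1, north=+1); F at (east=1, north=1).
  E is 7 units west of F: delta (east=-7, north=+0); E at (east=-6, north=1).
  D is 3 units north of E: delta (east=+0, north=+3); D at (east=-6, north=4).
  C is 6 units north of D: delta (east=+0, north=+6); C at (east=-6, north=10).
  B is 8 units northwest of C: delta (east=-8, north=+8); B at (east=-14, north=18).
  A is 3 units south of B: delta (east=+0, north=-3); A at (east=-14, north=15).
Therefore A relative to G: (east=-14, north=15).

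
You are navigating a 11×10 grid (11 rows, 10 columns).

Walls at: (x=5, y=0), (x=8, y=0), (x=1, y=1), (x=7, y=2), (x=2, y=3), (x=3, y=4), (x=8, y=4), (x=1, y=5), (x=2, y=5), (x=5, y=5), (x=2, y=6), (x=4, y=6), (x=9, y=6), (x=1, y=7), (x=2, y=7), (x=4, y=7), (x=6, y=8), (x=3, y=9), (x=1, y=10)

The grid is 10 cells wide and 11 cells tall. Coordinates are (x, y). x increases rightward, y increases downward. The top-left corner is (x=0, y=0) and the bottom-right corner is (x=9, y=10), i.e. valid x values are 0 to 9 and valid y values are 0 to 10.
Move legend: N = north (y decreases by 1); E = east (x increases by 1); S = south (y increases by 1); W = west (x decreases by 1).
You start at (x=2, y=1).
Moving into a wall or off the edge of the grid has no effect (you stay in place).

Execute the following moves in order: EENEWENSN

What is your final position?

Answer: Final position: (x=4, y=0)

Derivation:
Start: (x=2, y=1)
  E (east): (x=2, y=1) -> (x=3, y=1)
  E (east): (x=3, y=1) -> (x=4, y=1)
  N (north): (x=4, y=1) -> (x=4, y=0)
  E (east): blocked, stay at (x=4, y=0)
  W (west): (x=4, y=0) -> (x=3, y=0)
  E (east): (x=3, y=0) -> (x=4, y=0)
  N (north): blocked, stay at (x=4, y=0)
  S (south): (x=4, y=0) -> (x=4, y=1)
  N (north): (x=4, y=1) -> (x=4, y=0)
Final: (x=4, y=0)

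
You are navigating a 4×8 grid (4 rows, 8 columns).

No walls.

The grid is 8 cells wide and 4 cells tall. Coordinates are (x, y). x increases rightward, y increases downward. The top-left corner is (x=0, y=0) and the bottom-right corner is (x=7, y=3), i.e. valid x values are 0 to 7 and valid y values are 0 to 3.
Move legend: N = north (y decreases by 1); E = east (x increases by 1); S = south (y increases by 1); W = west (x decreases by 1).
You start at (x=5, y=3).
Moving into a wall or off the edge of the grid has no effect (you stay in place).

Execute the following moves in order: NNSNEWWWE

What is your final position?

Answer: Final position: (x=4, y=1)

Derivation:
Start: (x=5, y=3)
  N (north): (x=5, y=3) -> (x=5, y=2)
  N (north): (x=5, y=2) -> (x=5, y=1)
  S (south): (x=5, y=1) -> (x=5, y=2)
  N (north): (x=5, y=2) -> (x=5, y=1)
  E (east): (x=5, y=1) -> (x=6, y=1)
  W (west): (x=6, y=1) -> (x=5, y=1)
  W (west): (x=5, y=1) -> (x=4, y=1)
  W (west): (x=4, y=1) -> (x=3, y=1)
  E (east): (x=3, y=1) -> (x=4, y=1)
Final: (x=4, y=1)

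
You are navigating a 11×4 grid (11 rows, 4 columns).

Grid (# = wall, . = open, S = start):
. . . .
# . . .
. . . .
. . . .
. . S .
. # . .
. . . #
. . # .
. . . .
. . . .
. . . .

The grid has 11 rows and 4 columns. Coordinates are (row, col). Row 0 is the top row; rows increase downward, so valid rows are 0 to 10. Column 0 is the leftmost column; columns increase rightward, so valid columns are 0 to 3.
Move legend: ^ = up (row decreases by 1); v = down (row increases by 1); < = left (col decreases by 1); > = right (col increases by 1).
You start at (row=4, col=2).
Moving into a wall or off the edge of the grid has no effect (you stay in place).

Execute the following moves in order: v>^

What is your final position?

Start: (row=4, col=2)
  v (down): (row=4, col=2) -> (row=5, col=2)
  > (right): (row=5, col=2) -> (row=5, col=3)
  ^ (up): (row=5, col=3) -> (row=4, col=3)
Final: (row=4, col=3)

Answer: Final position: (row=4, col=3)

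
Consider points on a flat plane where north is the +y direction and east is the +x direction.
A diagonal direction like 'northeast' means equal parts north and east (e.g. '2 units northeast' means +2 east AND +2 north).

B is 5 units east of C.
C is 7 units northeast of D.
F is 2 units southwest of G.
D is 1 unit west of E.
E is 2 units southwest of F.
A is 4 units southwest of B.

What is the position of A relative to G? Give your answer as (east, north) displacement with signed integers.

Answer: A is at (east=3, north=-1) relative to G.

Derivation:
Place G at the origin (east=0, north=0).
  F is 2 units southwest of G: delta (east=-2, north=-2); F at (east=-2, north=-2).
  E is 2 units southwest of F: delta (east=-2, north=-2); E at (east=-4, north=-4).
  D is 1 unit west of E: delta (east=-1, north=+0); D at (east=-5, north=-4).
  C is 7 units northeast of D: delta (east=+7, north=+7); C at (east=2, north=3).
  B is 5 units east of C: delta (east=+5, north=+0); B at (east=7, north=3).
  A is 4 units southwest of B: delta (east=-4, north=-4); A at (east=3, north=-1).
Therefore A relative to G: (east=3, north=-1).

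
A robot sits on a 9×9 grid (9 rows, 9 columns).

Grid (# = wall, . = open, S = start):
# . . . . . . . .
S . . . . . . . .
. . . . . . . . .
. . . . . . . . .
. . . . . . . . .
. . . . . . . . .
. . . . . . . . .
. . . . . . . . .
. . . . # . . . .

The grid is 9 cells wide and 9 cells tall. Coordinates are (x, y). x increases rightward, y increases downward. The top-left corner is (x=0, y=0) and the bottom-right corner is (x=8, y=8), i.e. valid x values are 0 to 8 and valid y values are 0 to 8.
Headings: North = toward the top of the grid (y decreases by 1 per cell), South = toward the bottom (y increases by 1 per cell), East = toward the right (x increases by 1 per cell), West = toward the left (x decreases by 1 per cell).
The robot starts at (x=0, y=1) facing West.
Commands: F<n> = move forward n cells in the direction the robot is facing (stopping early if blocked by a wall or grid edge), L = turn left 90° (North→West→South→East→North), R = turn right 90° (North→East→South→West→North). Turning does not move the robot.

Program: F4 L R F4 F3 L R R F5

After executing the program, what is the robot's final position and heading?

Start: (x=0, y=1), facing West
  F4: move forward 0/4 (blocked), now at (x=0, y=1)
  L: turn left, now facing South
  R: turn right, now facing West
  F4: move forward 0/4 (blocked), now at (x=0, y=1)
  F3: move forward 0/3 (blocked), now at (x=0, y=1)
  L: turn left, now facing South
  R: turn right, now facing West
  R: turn right, now facing North
  F5: move forward 0/5 (blocked), now at (x=0, y=1)
Final: (x=0, y=1), facing North

Answer: Final position: (x=0, y=1), facing North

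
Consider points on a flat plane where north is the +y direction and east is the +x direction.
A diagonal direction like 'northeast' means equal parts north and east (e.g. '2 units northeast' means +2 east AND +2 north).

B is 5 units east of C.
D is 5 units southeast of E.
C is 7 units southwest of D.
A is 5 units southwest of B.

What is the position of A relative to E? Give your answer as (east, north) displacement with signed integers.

Place E at the origin (east=0, north=0).
  D is 5 units southeast of E: delta (east=+5, north=-5); D at (east=5, north=-5).
  C is 7 units southwest of D: delta (east=-7, north=-7); C at (east=-2, north=-12).
  B is 5 units east of C: delta (east=+5, north=+0); B at (east=3, north=-12).
  A is 5 units southwest of B: delta (east=-5, north=-5); A at (east=-2, north=-17).
Therefore A relative to E: (east=-2, north=-17).

Answer: A is at (east=-2, north=-17) relative to E.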